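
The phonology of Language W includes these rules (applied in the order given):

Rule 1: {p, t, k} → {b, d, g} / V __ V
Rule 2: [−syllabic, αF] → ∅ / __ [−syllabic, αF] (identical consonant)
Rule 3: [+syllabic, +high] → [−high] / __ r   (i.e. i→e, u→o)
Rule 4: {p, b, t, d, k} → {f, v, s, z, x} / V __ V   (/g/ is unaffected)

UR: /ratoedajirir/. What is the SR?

Rule 1 (intervocalic voicing): /t/ is a voiceless stop between vowels /a/ and /o/, so it voices to [d]. /ratoedajirir/ → radoedajirir.
Rule 2 (degemination): no segment meets the environment; /radoedajirir/ is unchanged.
Rule 3 (pre-rhotic lowering): /i/ is a high vowel immediately before /r/, so it lowers to [e]. /i/ is a high vowel immediately before /r/, so it lowers to [e]. /radoedajirir/ → radoedajerer.
Rule 4 (intervocalic spirantization): /d/ is a stop between vowels /a/ and /o/, so it spirantizes to the fricative [z]. /d/ is a stop between vowels /e/ and /a/, so it spirantizes to the fricative [z]. /radoedajerer/ → razoezajerer.

razoezajerer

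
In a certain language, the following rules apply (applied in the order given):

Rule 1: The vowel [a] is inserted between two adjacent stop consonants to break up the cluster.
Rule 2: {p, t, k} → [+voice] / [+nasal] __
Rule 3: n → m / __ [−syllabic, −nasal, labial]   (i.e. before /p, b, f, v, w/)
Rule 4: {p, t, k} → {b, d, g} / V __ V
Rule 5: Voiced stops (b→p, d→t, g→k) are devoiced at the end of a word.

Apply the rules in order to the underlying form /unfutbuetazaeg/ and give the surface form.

umfudabuedazaek

Rule 1 (stop-cluster a-epenthesis): /t/ and /b/ form a stop–stop cluster, so [a] is inserted between them. /unfutbuetazaeg/ → unfutabuetazaeg.
Rule 2 (post-nasal voicing): no segment meets the environment; /unfutabuetazaeg/ is unchanged.
Rule 3 (nasal place assimilation): /n/ precedes the labial consonant /f/, so it assimilates in place to [m]. /unfutabuetazaeg/ → umfutabuetazaeg.
Rule 4 (intervocalic voicing): /t/ is a voiceless stop between vowels /u/ and /a/, so it voices to [d]. /t/ is a voiceless stop between vowels /e/ and /a/, so it voices to [d]. /umfutabuetazaeg/ → umfudabuedazaeg.
Rule 5 (final devoicing): /g/ is a voiced stop in word-final position, so it devoices to [k]. /umfudabuedazaeg/ → umfudabuedazaek.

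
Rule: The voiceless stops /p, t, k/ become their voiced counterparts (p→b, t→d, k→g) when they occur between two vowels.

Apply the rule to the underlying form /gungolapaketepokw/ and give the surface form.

Scanning /gungolapaketepokw/: /p/ is a voiceless stop between vowels /a/ and /a/, so it voices to [b]; /k/ is a voiceless stop between vowels /a/ and /e/, so it voices to [g]; /t/ is a voiceless stop between vowels /e/ and /e/, so it voices to [d]; /p/ is a voiceless stop between vowels /e/ and /o/, so it voices to [b]; /k/ at position 16 is not in the conditioning environment.
Result: [gungolabagedebokw].

gungolabagedebokw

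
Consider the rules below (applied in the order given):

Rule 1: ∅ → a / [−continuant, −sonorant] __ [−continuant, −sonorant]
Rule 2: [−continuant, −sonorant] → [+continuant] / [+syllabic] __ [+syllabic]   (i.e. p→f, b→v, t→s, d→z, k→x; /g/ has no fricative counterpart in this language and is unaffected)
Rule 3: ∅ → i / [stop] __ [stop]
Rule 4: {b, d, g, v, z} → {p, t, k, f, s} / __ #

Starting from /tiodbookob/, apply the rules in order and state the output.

tiozavooxop

Rule 1 (stop-cluster a-epenthesis): /d/ and /b/ form a stop–stop cluster, so [a] is inserted between them. /tiodbookob/ → tiodabookob.
Rule 2 (intervocalic spirantization): /d/ is a stop between vowels /o/ and /a/, so it spirantizes to the fricative [z]. /b/ is a stop between vowels /a/ and /o/, so it spirantizes to the fricative [v]. /k/ is a stop between vowels /o/ and /o/, so it spirantizes to the fricative [x]. /tiodabookob/ → tiozavooxob.
Rule 3 (stop-cluster i-epenthesis): no segment meets the environment; /tiozavooxob/ is unchanged.
Rule 4 (final devoicing): /b/ is a voiced obstruent in word-final position, so it devoices to [p]. /tiozavooxob/ → tiozavooxop.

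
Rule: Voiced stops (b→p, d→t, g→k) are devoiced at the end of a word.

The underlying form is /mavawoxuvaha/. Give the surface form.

No segment of /mavawoxuvaha/ meets the structural description of the rule, so the form surfaces unchanged.

mavawoxuvaha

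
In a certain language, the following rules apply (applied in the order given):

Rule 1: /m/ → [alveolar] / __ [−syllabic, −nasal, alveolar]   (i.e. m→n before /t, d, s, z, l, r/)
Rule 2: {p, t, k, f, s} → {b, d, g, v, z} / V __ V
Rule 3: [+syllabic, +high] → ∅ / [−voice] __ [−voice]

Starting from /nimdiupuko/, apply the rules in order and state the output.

nindiubugo

Rule 1 (nasal place assimilation): /m/ precedes the alveolar consonant /d/, so it assimilates in place to [n]. /nimdiupuko/ → nindiupuko.
Rule 2 (intervocalic voicing): /p/ is a voiceless obstruent between vowels /u/ and /u/, so it voices to [b]. /k/ is a voiceless obstruent between vowels /u/ and /o/, so it voices to [g]. /nindiupuko/ → nindiubugo.
Rule 3 (high vowel syncope): no segment meets the environment; /nindiubugo/ is unchanged.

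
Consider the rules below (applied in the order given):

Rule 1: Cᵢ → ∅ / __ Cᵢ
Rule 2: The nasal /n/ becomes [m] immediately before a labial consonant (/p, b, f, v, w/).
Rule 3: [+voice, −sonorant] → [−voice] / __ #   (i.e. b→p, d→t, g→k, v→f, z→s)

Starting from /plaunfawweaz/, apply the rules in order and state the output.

plaumfaweas

Rule 1 (degemination): /ww/ is a geminate; the first /w/ deletes. /plaunfawweaz/ → plaunfaweaz.
Rule 2 (nasal place assimilation): /n/ precedes the labial consonant /f/, so it assimilates in place to [m]. /plaunfaweaz/ → plaumfaweaz.
Rule 3 (final devoicing): /z/ is a voiced obstruent in word-final position, so it devoices to [s]. /plaumfaweaz/ → plaumfaweas.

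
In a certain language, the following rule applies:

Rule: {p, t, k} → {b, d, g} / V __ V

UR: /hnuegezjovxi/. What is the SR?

hnuegezjovxi

No segment of /hnuegezjovxi/ meets the structural description of the rule, so the form surfaces unchanged.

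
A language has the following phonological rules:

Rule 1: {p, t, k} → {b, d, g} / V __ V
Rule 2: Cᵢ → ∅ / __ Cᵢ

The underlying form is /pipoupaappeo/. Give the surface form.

piboubaapeo

Rule 1 (intervocalic voicing): /p/ is a voiceless stop between vowels /i/ and /o/, so it voices to [b]. /p/ is a voiceless stop between vowels /u/ and /a/, so it voices to [b]. /pipoupaappeo/ → piboubaappeo.
Rule 2 (degemination): /pp/ is a geminate; the first /p/ deletes. /piboubaappeo/ → piboubaapeo.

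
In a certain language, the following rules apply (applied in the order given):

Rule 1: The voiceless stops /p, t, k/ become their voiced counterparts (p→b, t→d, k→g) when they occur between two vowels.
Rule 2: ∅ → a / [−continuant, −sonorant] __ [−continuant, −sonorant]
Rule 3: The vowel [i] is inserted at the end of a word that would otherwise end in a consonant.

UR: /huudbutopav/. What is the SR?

huudabudobavi

Rule 1 (intervocalic voicing): /t/ is a voiceless stop between vowels /u/ and /o/, so it voices to [d]. /p/ is a voiceless stop between vowels /o/ and /a/, so it voices to [b]. /huudbutopav/ → huudbudobav.
Rule 2 (stop-cluster a-epenthesis): /d/ and /b/ form a stop–stop cluster, so [a] is inserted between them. /huudbudobav/ → huudabudobav.
Rule 3 (final i-epenthesis): the form ends in the consonant /v/, so [i] is inserted word-finally. /huudabudobav/ → huudabudobavi.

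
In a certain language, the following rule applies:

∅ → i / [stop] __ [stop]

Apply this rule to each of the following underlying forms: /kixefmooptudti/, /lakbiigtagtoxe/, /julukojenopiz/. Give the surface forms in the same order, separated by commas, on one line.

/kixefmooptudti/: /p/ and /t/ form a stop–stop cluster, so [i] is inserted between them. /d/ and /t/ form a stop–stop cluster, so [i] is inserted between them. → [kixefmoopituditi].
/lakbiigtagtoxe/: /k/ and /b/ form a stop–stop cluster, so [i] is inserted between them. /g/ and /t/ form a stop–stop cluster, so [i] is inserted between them. /g/ and /t/ form a stop–stop cluster, so [i] is inserted between them. → [lakibiigitagitoxe].
/julukojenopiz/: the rule's environment is not met; surfaces unchanged as [julukojenopiz].

kixefmoopituditi, lakibiigitagitoxe, julukojenopiz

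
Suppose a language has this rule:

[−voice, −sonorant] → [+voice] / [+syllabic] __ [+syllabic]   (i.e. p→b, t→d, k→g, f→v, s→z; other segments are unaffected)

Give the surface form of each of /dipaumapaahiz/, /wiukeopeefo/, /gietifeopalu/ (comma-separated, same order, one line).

/dipaumapaahiz/: /p/ is a voiceless obstruent between vowels /i/ and /a/, so it voices to [b]. /p/ is a voiceless obstruent between vowels /a/ and /a/, so it voices to [b]. → [dibaumabaahiz].
/wiukeopeefo/: /k/ is a voiceless obstruent between vowels /u/ and /e/, so it voices to [g]. /p/ is a voiceless obstruent between vowels /o/ and /e/, so it voices to [b]. /f/ is a voiceless obstruent between vowels /e/ and /o/, so it voices to [v]. → [wiugeobeevo].
/gietifeopalu/: /t/ is a voiceless obstruent between vowels /e/ and /i/, so it voices to [d]. /f/ is a voiceless obstruent between vowels /i/ and /e/, so it voices to [v]. /p/ is a voiceless obstruent between vowels /o/ and /a/, so it voices to [b]. → [giediveobalu].

dibaumabaahiz, wiugeobeevo, giediveobalu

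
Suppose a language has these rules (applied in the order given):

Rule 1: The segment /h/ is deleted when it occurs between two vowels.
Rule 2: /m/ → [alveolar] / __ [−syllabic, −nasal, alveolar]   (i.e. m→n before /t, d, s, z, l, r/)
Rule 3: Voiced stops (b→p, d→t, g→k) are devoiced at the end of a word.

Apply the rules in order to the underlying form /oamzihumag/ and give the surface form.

oanziumak

Rule 1 (intervocalic h-deletion): /h/ occurs between vowels /i/ and /u/, so it deletes. /oamzihumag/ → oamziumag.
Rule 2 (nasal place assimilation): /m/ precedes the alveolar consonant /z/, so it assimilates in place to [n]. /oamziumag/ → oanziumag.
Rule 3 (final devoicing): /g/ is a voiced stop in word-final position, so it devoices to [k]. /oanziumag/ → oanziumak.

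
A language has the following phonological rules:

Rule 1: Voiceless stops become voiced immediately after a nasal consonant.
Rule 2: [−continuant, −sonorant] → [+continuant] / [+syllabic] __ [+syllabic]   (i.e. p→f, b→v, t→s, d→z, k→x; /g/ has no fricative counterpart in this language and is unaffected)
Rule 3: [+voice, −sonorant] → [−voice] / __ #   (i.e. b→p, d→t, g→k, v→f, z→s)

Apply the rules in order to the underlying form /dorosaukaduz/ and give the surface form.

Rule 1 (post-nasal voicing): no segment meets the environment; /dorosaukaduz/ is unchanged.
Rule 2 (intervocalic spirantization): /k/ is a stop between vowels /u/ and /a/, so it spirantizes to the fricative [x]. /d/ is a stop between vowels /a/ and /u/, so it spirantizes to the fricative [z]. /dorosaukaduz/ → dorosauxazuz.
Rule 3 (final devoicing): /z/ is a voiced obstruent in word-final position, so it devoices to [s]. /dorosauxazuz/ → dorosauxazus.

dorosauxazus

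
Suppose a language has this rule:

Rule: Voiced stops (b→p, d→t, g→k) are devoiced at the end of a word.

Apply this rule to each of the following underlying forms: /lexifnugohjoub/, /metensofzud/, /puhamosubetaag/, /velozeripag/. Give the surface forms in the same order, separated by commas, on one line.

/lexifnugohjoub/: /b/ is a voiced stop in word-final position, so it devoices to [p]. → [lexifnugohjoup].
/metensofzud/: /d/ is a voiced stop in word-final position, so it devoices to [t]. → [metensofzut].
/puhamosubetaag/: /g/ is a voiced stop in word-final position, so it devoices to [k]. → [puhamosubetaak].
/velozeripag/: /g/ is a voiced stop in word-final position, so it devoices to [k]. → [velozeripak].

lexifnugohjoup, metensofzut, puhamosubetaak, velozeripak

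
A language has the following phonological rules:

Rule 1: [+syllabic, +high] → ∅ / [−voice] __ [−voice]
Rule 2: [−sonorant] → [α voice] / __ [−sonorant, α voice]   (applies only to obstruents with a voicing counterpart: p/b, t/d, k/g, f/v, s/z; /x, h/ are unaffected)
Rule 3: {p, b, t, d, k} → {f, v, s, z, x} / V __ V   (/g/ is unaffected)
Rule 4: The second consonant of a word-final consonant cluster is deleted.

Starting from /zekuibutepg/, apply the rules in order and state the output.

zexuivuseb

Rule 1 (high vowel syncope): no segment meets the environment; /zekuibutepg/ is unchanged.
Rule 2 (regressive voicing assimilation): /p/ precedes the voiced obstruent /g/, so it voices to [b] by assimilation. /zekuibutepg/ → zekuibutebg.
Rule 3 (intervocalic spirantization): /k/ is a stop between vowels /e/ and /u/, so it spirantizes to the fricative [x]. /b/ is a stop between vowels /i/ and /u/, so it spirantizes to the fricative [v]. /t/ is a stop between vowels /u/ and /e/, so it spirantizes to the fricative [s]. /zekuibutebg/ → zexuivusebg.
Rule 4 (final cluster simplification): /g/ is the second consonant of a word-final cluster /bg/, so it deletes. /zexuivusebg/ → zexuivuseb.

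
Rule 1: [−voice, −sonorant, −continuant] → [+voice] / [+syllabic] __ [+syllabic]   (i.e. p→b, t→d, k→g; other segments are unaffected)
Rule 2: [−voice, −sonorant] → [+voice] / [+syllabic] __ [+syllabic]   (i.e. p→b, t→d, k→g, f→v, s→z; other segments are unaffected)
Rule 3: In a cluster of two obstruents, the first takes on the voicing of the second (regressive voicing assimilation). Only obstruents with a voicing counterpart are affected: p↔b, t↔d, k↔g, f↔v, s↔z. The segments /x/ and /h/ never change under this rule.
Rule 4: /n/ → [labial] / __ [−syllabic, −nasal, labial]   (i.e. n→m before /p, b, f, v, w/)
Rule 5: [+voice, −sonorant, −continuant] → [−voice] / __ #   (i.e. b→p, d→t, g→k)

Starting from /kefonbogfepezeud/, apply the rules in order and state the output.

Rule 1 (intervocalic voicing): /p/ is a voiceless stop between vowels /e/ and /e/, so it voices to [b]. /kefonbogfepezeud/ → kefonbogfebezeud.
Rule 2 (intervocalic voicing): /f/ is a voiceless obstruent between vowels /e/ and /o/, so it voices to [v]. /kefonbogfebezeud/ → kevonbogfebezeud.
Rule 3 (regressive voicing assimilation): /g/ precedes the voiceless obstruent /f/, so it devoices to [k] by assimilation. /kevonbogfebezeud/ → kevonbokfebezeud.
Rule 4 (nasal place assimilation): /n/ precedes the labial consonant /b/, so it assimilates in place to [m]. /kevonbokfebezeud/ → kevombokfebezeud.
Rule 5 (final devoicing): /d/ is a voiced stop in word-final position, so it devoices to [t]. /kevombokfebezeud/ → kevombokfebezeut.

kevombokfebezeut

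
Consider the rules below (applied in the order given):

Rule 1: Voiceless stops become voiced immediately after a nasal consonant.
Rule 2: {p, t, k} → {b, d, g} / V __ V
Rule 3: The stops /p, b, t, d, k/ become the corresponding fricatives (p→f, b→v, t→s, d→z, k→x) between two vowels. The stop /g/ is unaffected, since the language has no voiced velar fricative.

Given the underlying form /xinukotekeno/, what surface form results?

Rule 1 (post-nasal voicing): no segment meets the environment; /xinukotekeno/ is unchanged.
Rule 2 (intervocalic voicing): /k/ is a voiceless stop between vowels /u/ and /o/, so it voices to [g]. /t/ is a voiceless stop between vowels /o/ and /e/, so it voices to [d]. /k/ is a voiceless stop between vowels /e/ and /e/, so it voices to [g]. /xinukotekeno/ → xinugodegeno.
Rule 3 (intervocalic spirantization): /d/ is a stop between vowels /o/ and /e/, so it spirantizes to the fricative [z]. /xinugodegeno/ → xinugozegeno.

xinugozegeno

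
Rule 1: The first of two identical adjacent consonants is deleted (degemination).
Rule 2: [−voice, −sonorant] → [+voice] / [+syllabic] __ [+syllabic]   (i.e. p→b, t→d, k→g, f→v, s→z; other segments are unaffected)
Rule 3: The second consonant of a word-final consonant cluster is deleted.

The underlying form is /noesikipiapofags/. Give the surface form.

noezigibiabovag

Rule 1 (degemination): no segment meets the environment; /noesikipiapofags/ is unchanged.
Rule 2 (intervocalic voicing): /s/ is a voiceless obstruent between vowels /e/ and /i/, so it voices to [z]. /k/ is a voiceless obstruent between vowels /i/ and /i/, so it voices to [g]. /p/ is a voiceless obstruent between vowels /i/ and /i/, so it voices to [b]. /p/ is a voiceless obstruent between vowels /a/ and /o/, so it voices to [b]. /f/ is a voiceless obstruent between vowels /o/ and /a/, so it voices to [v]. /noesikipiapofags/ → noezigibiabovags.
Rule 3 (final cluster simplification): /s/ is the second consonant of a word-final cluster /gs/, so it deletes. /noezigibiabovags/ → noezigibiabovag.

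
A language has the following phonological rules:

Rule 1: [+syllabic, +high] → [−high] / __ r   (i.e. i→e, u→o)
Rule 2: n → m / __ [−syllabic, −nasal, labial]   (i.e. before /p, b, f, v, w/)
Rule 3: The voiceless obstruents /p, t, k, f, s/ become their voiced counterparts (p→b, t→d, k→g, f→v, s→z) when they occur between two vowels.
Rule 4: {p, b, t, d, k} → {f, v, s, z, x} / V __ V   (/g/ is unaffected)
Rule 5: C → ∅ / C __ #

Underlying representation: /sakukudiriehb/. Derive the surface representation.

saguguzerieh

Rule 1 (pre-rhotic lowering): /i/ is a high vowel immediately before /r/, so it lowers to [e]. /sakukudiriehb/ → sakukuderiehb.
Rule 2 (nasal place assimilation): no segment meets the environment; /sakukuderiehb/ is unchanged.
Rule 3 (intervocalic voicing): /k/ is a voiceless obstruent between vowels /a/ and /u/, so it voices to [g]. /k/ is a voiceless obstruent between vowels /u/ and /u/, so it voices to [g]. /sakukuderiehb/ → saguguderiehb.
Rule 4 (intervocalic spirantization): /d/ is a stop between vowels /u/ and /e/, so it spirantizes to the fricative [z]. /saguguderiehb/ → saguguzeriehb.
Rule 5 (final cluster simplification): /b/ is the second consonant of a word-final cluster /hb/, so it deletes. /saguguzeriehb/ → saguguzerieh.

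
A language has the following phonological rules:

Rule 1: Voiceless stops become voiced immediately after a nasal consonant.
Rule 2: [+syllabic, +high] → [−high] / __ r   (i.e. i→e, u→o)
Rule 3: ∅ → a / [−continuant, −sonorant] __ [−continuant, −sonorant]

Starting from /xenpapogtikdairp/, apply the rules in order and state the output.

xenbapogatikadaerp

Rule 1 (post-nasal voicing): /p/ is a voiceless stop immediately after the nasal /n/, so it voices to [b]. /xenpapogtikdairp/ → xenbapogtikdairp.
Rule 2 (pre-rhotic lowering): /i/ is a high vowel immediately before /r/, so it lowers to [e]. /xenbapogtikdairp/ → xenbapogtikdaerp.
Rule 3 (stop-cluster a-epenthesis): /g/ and /t/ form a stop–stop cluster, so [a] is inserted between them. /k/ and /d/ form a stop–stop cluster, so [a] is inserted between them. /xenbapogtikdaerp/ → xenbapogatikadaerp.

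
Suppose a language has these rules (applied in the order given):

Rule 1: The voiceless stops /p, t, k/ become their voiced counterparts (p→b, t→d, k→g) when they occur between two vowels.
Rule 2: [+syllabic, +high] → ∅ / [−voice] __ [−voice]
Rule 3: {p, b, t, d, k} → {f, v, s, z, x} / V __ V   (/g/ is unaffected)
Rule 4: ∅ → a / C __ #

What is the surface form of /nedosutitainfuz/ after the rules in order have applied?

Rule 1 (intervocalic voicing): /t/ is a voiceless stop between vowels /u/ and /i/, so it voices to [d]. /t/ is a voiceless stop between vowels /i/ and /a/, so it voices to [d]. /nedosutitainfuz/ → nedosudidainfuz.
Rule 2 (high vowel syncope): no segment meets the environment; /nedosudidainfuz/ is unchanged.
Rule 3 (intervocalic spirantization): /d/ is a stop between vowels /e/ and /o/, so it spirantizes to the fricative [z]. /d/ is a stop between vowels /u/ and /i/, so it spirantizes to the fricative [z]. /d/ is a stop between vowels /i/ and /a/, so it spirantizes to the fricative [z]. /nedosudidainfuz/ → nezosuzizainfuz.
Rule 4 (final a-epenthesis): the form ends in the consonant /z/, so [a] is inserted word-finally. /nezosuzizainfuz/ → nezosuzizainfuza.

nezosuzizainfuza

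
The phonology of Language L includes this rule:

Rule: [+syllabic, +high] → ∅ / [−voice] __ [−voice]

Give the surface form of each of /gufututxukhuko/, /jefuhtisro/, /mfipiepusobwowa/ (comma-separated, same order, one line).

gufttxkhko, jefhtsro, mfpiepsobwowa

/gufututxukhuko/: /u/ is a high vowel flanked by voiceless consonants /f/ and /t/, so it deletes. /u/ is a high vowel flanked by voiceless consonants /t/ and /t/, so it deletes. /u/ is a high vowel flanked by voiceless consonants /x/ and /k/, so it deletes. /u/ is a high vowel flanked by voiceless consonants /h/ and /k/, so it deletes. → [gufttxkhko].
/jefuhtisro/: /u/ is a high vowel flanked by voiceless consonants /f/ and /h/, so it deletes. /i/ is a high vowel flanked by voiceless consonants /t/ and /s/, so it deletes. → [jefhtsro].
/mfipiepusobwowa/: /i/ is a high vowel flanked by voiceless consonants /f/ and /p/, so it deletes. /u/ is a high vowel flanked by voiceless consonants /p/ and /s/, so it deletes. → [mfpiepsobwowa].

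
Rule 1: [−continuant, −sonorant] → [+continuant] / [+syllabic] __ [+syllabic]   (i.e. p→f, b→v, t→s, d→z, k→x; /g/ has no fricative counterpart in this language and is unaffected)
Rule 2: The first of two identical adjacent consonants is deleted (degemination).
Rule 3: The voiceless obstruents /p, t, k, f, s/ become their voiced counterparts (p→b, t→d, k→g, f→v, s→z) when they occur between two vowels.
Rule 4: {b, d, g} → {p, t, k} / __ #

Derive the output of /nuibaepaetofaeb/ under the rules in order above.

nuivaevaezovaep

Rule 1 (intervocalic spirantization): /b/ is a stop between vowels /i/ and /a/, so it spirantizes to the fricative [v]. /p/ is a stop between vowels /e/ and /a/, so it spirantizes to the fricative [f]. /t/ is a stop between vowels /e/ and /o/, so it spirantizes to the fricative [s]. /nuibaepaetofaeb/ → nuivaefaesofaeb.
Rule 2 (degemination): no segment meets the environment; /nuivaefaesofaeb/ is unchanged.
Rule 3 (intervocalic voicing): /f/ is a voiceless obstruent between vowels /e/ and /a/, so it voices to [v]. /s/ is a voiceless obstruent between vowels /e/ and /o/, so it voices to [z]. /f/ is a voiceless obstruent between vowels /o/ and /a/, so it voices to [v]. /nuivaefaesofaeb/ → nuivaevaezovaeb.
Rule 4 (final devoicing): /b/ is a voiced stop in word-final position, so it devoices to [p]. /nuivaevaezovaeb/ → nuivaevaezovaep.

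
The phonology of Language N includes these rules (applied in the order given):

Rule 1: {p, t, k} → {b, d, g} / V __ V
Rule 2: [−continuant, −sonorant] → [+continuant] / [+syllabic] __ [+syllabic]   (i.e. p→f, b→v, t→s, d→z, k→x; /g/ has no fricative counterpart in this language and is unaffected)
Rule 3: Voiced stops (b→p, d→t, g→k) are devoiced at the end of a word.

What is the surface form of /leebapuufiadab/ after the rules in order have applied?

Rule 1 (intervocalic voicing): /p/ is a voiceless stop between vowels /a/ and /u/, so it voices to [b]. /leebapuufiadab/ → leebabuufiadab.
Rule 2 (intervocalic spirantization): /b/ is a stop between vowels /e/ and /a/, so it spirantizes to the fricative [v]. /b/ is a stop between vowels /a/ and /u/, so it spirantizes to the fricative [v]. /d/ is a stop between vowels /a/ and /a/, so it spirantizes to the fricative [z]. /leebabuufiadab/ → leevavuufiazab.
Rule 3 (final devoicing): /b/ is a voiced stop in word-final position, so it devoices to [p]. /leevavuufiazab/ → leevavuufiazap.

leevavuufiazap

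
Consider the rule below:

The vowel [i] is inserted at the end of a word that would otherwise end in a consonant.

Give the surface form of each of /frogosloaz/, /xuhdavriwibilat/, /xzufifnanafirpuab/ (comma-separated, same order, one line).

frogosloazi, xuhdavriwibilati, xzufifnanafirpuabi

/frogosloaz/: the form ends in the consonant /z/, so [i] is inserted word-finally. → [frogosloazi].
/xuhdavriwibilat/: the form ends in the consonant /t/, so [i] is inserted word-finally. → [xuhdavriwibilati].
/xzufifnanafirpuab/: the form ends in the consonant /b/, so [i] is inserted word-finally. → [xzufifnanafirpuabi].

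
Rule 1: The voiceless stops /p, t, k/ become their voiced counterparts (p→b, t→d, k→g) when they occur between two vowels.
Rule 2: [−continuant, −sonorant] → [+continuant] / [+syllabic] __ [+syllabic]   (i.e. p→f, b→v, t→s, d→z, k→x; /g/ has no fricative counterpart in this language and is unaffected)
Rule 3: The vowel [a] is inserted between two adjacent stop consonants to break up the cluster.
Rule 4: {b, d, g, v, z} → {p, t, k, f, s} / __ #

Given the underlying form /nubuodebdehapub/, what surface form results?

Rule 1 (intervocalic voicing): /p/ is a voiceless stop between vowels /a/ and /u/, so it voices to [b]. /nubuodebdehapub/ → nubuodebdehabub.
Rule 2 (intervocalic spirantization): /b/ is a stop between vowels /u/ and /u/, so it spirantizes to the fricative [v]. /d/ is a stop between vowels /o/ and /e/, so it spirantizes to the fricative [z]. /b/ is a stop between vowels /a/ and /u/, so it spirantizes to the fricative [v]. /nubuodebdehabub/ → nuvuozebdehavub.
Rule 3 (stop-cluster a-epenthesis): /b/ and /d/ form a stop–stop cluster, so [a] is inserted between them. /nuvuozebdehavub/ → nuvuozebadehavub.
Rule 4 (final devoicing): /b/ is a voiced obstruent in word-final position, so it devoices to [p]. /nuvuozebadehavub/ → nuvuozebadehavup.

nuvuozebadehavup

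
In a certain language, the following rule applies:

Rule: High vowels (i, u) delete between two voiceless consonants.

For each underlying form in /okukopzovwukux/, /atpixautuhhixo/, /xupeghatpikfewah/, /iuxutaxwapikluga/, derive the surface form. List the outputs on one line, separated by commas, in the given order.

/okukopzovwukux/: /u/ is a high vowel flanked by voiceless consonants /k/ and /k/, so it deletes. /u/ is a high vowel flanked by voiceless consonants /k/ and /x/, so it deletes. → [okkopzovwukx].
/atpixautuhhixo/: /i/ is a high vowel flanked by voiceless consonants /p/ and /x/, so it deletes. /u/ is a high vowel flanked by voiceless consonants /t/ and /h/, so it deletes. /i/ is a high vowel flanked by voiceless consonants /h/ and /x/, so it deletes. → [atpxauthhxo].
/xupeghatpikfewah/: /u/ is a high vowel flanked by voiceless consonants /x/ and /p/, so it deletes. /i/ is a high vowel flanked by voiceless consonants /p/ and /k/, so it deletes. → [xpeghatpkfewah].
/iuxutaxwapikluga/: /u/ is a high vowel flanked by voiceless consonants /x/ and /t/, so it deletes. /i/ is a high vowel flanked by voiceless consonants /p/ and /k/, so it deletes. → [iuxtaxwapkluga].

okkopzovwukx, atpxauthhxo, xpeghatpkfewah, iuxtaxwapkluga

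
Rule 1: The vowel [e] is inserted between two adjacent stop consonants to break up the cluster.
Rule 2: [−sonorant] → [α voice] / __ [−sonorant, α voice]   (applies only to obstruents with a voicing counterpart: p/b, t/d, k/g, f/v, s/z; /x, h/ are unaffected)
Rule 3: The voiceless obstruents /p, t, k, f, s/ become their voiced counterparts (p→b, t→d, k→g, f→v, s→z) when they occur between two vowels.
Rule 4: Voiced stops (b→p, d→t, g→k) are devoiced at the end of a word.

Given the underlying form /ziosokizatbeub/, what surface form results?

Rule 1 (stop-cluster e-epenthesis): /t/ and /b/ form a stop–stop cluster, so [e] is inserted between them. /ziosokizatbeub/ → ziosokizatebeub.
Rule 2 (regressive voicing assimilation): no segment meets the environment; /ziosokizatebeub/ is unchanged.
Rule 3 (intervocalic voicing): /s/ is a voiceless obstruent between vowels /o/ and /o/, so it voices to [z]. /k/ is a voiceless obstruent between vowels /o/ and /i/, so it voices to [g]. /t/ is a voiceless obstruent between vowels /a/ and /e/, so it voices to [d]. /ziosokizatebeub/ → ziozogizadebeub.
Rule 4 (final devoicing): /b/ is a voiced stop in word-final position, so it devoices to [p]. /ziozogizadebeub/ → ziozogizadebeup.

ziozogizadebeup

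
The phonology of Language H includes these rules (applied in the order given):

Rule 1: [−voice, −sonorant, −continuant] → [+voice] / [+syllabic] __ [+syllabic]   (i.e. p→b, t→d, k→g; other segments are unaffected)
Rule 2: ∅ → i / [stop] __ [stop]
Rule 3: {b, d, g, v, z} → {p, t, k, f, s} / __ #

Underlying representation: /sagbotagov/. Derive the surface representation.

sagibodagof

Rule 1 (intervocalic voicing): /t/ is a voiceless stop between vowels /o/ and /a/, so it voices to [d]. /sagbotagov/ → sagbodagov.
Rule 2 (stop-cluster i-epenthesis): /g/ and /b/ form a stop–stop cluster, so [i] is inserted between them. /sagbodagov/ → sagibodagov.
Rule 3 (final devoicing): /v/ is a voiced obstruent in word-final position, so it devoices to [f]. /sagibodagov/ → sagibodagof.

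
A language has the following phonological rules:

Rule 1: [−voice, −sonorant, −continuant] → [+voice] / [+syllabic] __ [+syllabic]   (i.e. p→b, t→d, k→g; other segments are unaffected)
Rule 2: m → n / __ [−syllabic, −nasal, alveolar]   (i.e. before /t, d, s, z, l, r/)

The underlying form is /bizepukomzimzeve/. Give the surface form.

Rule 1 (intervocalic voicing): /p/ is a voiceless stop between vowels /e/ and /u/, so it voices to [b]. /k/ is a voiceless stop between vowels /u/ and /o/, so it voices to [g]. /bizepukomzimzeve/ → bizebugomzimzeve.
Rule 2 (nasal place assimilation): /m/ precedes the alveolar consonant /z/, so it assimilates in place to [n]. /m/ precedes the alveolar consonant /z/, so it assimilates in place to [n]. /bizebugomzimzeve/ → bizebugonzinzeve.

bizebugonzinzeve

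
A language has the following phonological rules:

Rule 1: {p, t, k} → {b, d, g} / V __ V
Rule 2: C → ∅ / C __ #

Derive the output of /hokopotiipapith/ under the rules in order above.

hogobodiibabit

Rule 1 (intervocalic voicing): /k/ is a voiceless stop between vowels /o/ and /o/, so it voices to [g]. /p/ is a voiceless stop between vowels /o/ and /o/, so it voices to [b]. /t/ is a voiceless stop between vowels /o/ and /i/, so it voices to [d]. /p/ is a voiceless stop between vowels /i/ and /a/, so it voices to [b]. /p/ is a voiceless stop between vowels /a/ and /i/, so it voices to [b]. /hokopotiipapith/ → hogobodiibabith.
Rule 2 (final cluster simplification): /h/ is the second consonant of a word-final cluster /th/, so it deletes. /hogobodiibabith/ → hogobodiibabit.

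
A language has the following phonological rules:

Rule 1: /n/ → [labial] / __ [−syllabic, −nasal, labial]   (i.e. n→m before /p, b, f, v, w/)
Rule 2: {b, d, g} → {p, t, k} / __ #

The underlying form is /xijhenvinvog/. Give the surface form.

Rule 1 (nasal place assimilation): /n/ precedes the labial consonant /v/, so it assimilates in place to [m]. /n/ precedes the labial consonant /v/, so it assimilates in place to [m]. /xijhenvinvog/ → xijhemvimvog.
Rule 2 (final devoicing): /g/ is a voiced stop in word-final position, so it devoices to [k]. /xijhemvimvog/ → xijhemvimvok.

xijhemvimvok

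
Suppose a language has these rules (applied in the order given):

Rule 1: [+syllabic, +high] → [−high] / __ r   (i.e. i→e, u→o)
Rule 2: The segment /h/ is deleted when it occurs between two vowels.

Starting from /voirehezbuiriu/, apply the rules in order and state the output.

Rule 1 (pre-rhotic lowering): /i/ is a high vowel immediately before /r/, so it lowers to [e]. /i/ is a high vowel immediately before /r/, so it lowers to [e]. /voirehezbuiriu/ → voerehezbueriu.
Rule 2 (intervocalic h-deletion): /h/ occurs between vowels /e/ and /e/, so it deletes. /voerehezbueriu/ → voereezbueriu.

voereezbueriu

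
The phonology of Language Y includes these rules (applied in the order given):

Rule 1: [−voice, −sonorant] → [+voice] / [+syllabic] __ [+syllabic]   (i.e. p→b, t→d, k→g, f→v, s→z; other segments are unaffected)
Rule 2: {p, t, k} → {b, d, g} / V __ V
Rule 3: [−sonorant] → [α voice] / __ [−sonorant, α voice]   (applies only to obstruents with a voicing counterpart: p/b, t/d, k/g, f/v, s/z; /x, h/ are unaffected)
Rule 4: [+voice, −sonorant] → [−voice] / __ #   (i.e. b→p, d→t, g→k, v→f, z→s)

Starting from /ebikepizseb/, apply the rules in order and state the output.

Rule 1 (intervocalic voicing): /k/ is a voiceless obstruent between vowels /i/ and /e/, so it voices to [g]. /p/ is a voiceless obstruent between vowels /e/ and /i/, so it voices to [b]. /ebikepizseb/ → ebigebizseb.
Rule 2 (intervocalic voicing): no segment meets the environment; /ebigebizseb/ is unchanged.
Rule 3 (regressive voicing assimilation): /z/ precedes the voiceless obstruent /s/, so it devoices to [s] by assimilation. /ebigebizseb/ → ebigebisseb.
Rule 4 (final devoicing): /b/ is a voiced obstruent in word-final position, so it devoices to [p]. /ebigebisseb/ → ebigebissep.

ebigebissep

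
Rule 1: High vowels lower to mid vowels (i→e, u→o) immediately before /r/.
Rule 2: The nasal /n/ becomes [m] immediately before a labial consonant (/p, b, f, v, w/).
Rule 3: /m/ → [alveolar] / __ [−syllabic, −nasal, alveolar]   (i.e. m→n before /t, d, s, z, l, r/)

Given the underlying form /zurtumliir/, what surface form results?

Rule 1 (pre-rhotic lowering): /u/ is a high vowel immediately before /r/, so it lowers to [o]. /i/ is a high vowel immediately before /r/, so it lowers to [e]. /zurtumliir/ → zortumlier.
Rule 2 (nasal place assimilation): no segment meets the environment; /zortumlier/ is unchanged.
Rule 3 (nasal place assimilation): /m/ precedes the alveolar consonant /l/, so it assimilates in place to [n]. /zortumlier/ → zortunlier.

zortunlier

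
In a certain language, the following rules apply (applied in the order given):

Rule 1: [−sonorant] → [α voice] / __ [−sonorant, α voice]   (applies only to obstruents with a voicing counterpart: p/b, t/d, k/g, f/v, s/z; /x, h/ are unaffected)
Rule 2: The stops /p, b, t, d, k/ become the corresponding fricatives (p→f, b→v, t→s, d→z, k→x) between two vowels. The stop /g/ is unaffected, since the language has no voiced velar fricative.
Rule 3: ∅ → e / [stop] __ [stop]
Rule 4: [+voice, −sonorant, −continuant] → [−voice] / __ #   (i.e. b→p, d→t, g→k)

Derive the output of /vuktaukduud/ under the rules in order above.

Rule 1 (regressive voicing assimilation): /k/ precedes the voiced obstruent /d/, so it voices to [g] by assimilation. /vuktaukduud/ → vuktaugduud.
Rule 2 (intervocalic spirantization): no segment meets the environment; /vuktaugduud/ is unchanged.
Rule 3 (stop-cluster e-epenthesis): /k/ and /t/ form a stop–stop cluster, so [e] is inserted between them. /g/ and /d/ form a stop–stop cluster, so [e] is inserted between them. /vuktaugduud/ → vuketaugeduud.
Rule 4 (final devoicing): /d/ is a voiced stop in word-final position, so it devoices to [t]. /vuketaugeduud/ → vuketaugeduut.

vuketaugeduut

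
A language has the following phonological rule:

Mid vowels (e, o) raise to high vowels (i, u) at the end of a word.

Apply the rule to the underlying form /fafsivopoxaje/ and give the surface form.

fafsivopoxaji

/e/ is a mid vowel in word-final position, so it raises to [i].
Surface form: [fafsivopoxaji].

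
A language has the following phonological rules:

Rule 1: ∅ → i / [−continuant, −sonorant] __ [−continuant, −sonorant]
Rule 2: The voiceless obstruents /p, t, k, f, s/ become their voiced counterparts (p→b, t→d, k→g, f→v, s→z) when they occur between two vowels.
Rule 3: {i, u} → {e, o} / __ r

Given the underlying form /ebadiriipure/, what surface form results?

ebaderiibore

Rule 1 (stop-cluster i-epenthesis): no segment meets the environment; /ebadiriipure/ is unchanged.
Rule 2 (intervocalic voicing): /p/ is a voiceless obstruent between vowels /i/ and /u/, so it voices to [b]. /ebadiriipure/ → ebadiriibure.
Rule 3 (pre-rhotic lowering): /i/ is a high vowel immediately before /r/, so it lowers to [e]. /u/ is a high vowel immediately before /r/, so it lowers to [o]. /ebadiriibure/ → ebaderiibore.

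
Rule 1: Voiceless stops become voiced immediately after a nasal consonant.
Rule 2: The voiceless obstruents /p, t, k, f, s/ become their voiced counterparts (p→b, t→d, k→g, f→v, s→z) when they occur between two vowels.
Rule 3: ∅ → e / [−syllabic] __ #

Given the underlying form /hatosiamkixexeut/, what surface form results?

Rule 1 (post-nasal voicing): /k/ is a voiceless stop immediately after the nasal /m/, so it voices to [g]. /hatosiamkixexeut/ → hatosiamgixexeut.
Rule 2 (intervocalic voicing): /t/ is a voiceless obstruent between vowels /a/ and /o/, so it voices to [d]. /s/ is a voiceless obstruent between vowels /o/ and /i/, so it voices to [z]. /hatosiamgixexeut/ → hadoziamgixexeut.
Rule 3 (final e-epenthesis): the form ends in the consonant /t/, so [e] is inserted word-finally. /hadoziamgixexeut/ → hadoziamgixexeute.

hadoziamgixexeute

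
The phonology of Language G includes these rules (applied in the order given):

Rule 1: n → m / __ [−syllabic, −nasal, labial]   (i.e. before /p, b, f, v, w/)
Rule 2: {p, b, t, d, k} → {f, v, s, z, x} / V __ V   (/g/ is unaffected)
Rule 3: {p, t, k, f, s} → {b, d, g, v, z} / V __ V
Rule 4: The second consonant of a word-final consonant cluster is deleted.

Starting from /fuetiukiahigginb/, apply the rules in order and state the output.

fueziuxiahiggim

Rule 1 (nasal place assimilation): /n/ precedes the labial consonant /b/, so it assimilates in place to [m]. /fuetiukiahigginb/ → fuetiukiahiggimb.
Rule 2 (intervocalic spirantization): /t/ is a stop between vowels /e/ and /i/, so it spirantizes to the fricative [s]. /k/ is a stop between vowels /u/ and /i/, so it spirantizes to the fricative [x]. /fuetiukiahiggimb/ → fuesiuxiahiggimb.
Rule 3 (intervocalic voicing): /s/ is a voiceless obstruent between vowels /e/ and /i/, so it voices to [z]. /fuesiuxiahiggimb/ → fueziuxiahiggimb.
Rule 4 (final cluster simplification): /b/ is the second consonant of a word-final cluster /mb/, so it deletes. /fueziuxiahiggimb/ → fueziuxiahiggim.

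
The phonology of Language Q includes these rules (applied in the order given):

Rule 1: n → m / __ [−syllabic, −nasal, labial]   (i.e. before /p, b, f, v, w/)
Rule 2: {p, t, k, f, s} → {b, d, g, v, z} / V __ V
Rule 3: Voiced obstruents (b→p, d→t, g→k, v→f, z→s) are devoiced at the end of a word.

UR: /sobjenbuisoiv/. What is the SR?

sobjembuizoif

Rule 1 (nasal place assimilation): /n/ precedes the labial consonant /b/, so it assimilates in place to [m]. /sobjenbuisoiv/ → sobjembuisoiv.
Rule 2 (intervocalic voicing): /s/ is a voiceless obstruent between vowels /i/ and /o/, so it voices to [z]. /sobjembuisoiv/ → sobjembuizoiv.
Rule 3 (final devoicing): /v/ is a voiced obstruent in word-final position, so it devoices to [f]. /sobjembuizoiv/ → sobjembuizoif.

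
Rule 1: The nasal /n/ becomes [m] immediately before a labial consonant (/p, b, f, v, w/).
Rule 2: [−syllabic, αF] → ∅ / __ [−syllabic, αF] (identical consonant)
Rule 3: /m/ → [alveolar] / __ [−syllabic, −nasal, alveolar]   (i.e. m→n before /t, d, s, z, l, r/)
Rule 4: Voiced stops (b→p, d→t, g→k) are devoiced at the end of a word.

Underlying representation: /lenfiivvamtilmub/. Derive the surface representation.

Rule 1 (nasal place assimilation): /n/ precedes the labial consonant /f/, so it assimilates in place to [m]. /lenfiivvamtilmub/ → lemfiivvamtilmub.
Rule 2 (degemination): /vv/ is a geminate; the first /v/ deletes. /lemfiivvamtilmub/ → lemfiivamtilmub.
Rule 3 (nasal place assimilation): /m/ precedes the alveolar consonant /t/, so it assimilates in place to [n]. /lemfiivamtilmub/ → lemfiivantilmub.
Rule 4 (final devoicing): /b/ is a voiced stop in word-final position, so it devoices to [p]. /lemfiivantilmub/ → lemfiivantilmup.

lemfiivantilmup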